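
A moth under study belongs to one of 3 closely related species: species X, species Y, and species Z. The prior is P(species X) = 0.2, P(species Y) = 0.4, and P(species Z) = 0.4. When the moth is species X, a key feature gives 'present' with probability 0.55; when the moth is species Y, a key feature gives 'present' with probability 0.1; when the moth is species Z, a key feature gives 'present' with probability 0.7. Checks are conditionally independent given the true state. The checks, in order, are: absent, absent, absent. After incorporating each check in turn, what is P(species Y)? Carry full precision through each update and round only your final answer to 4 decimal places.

After 'absent': normaliser = 0.45·0.2000 + 0.9·0.4000 + 0.3·0.4000; P(species X) ≈ 0.1579, P(species Y) ≈ 0.6316, P(species Z) ≈ 0.2105
After 'absent': normaliser = 0.45·0.1579 + 0.9·0.6316 + 0.3·0.2105; P(species X) ≈ 0.1011, P(species Y) ≈ 0.8090, P(species Z) ≈ 0.0899
After 'absent': normaliser = 0.45·0.1011 + 0.9·0.8090 + 0.3·0.0899; P(species X) ≈ 0.0568, P(species Y) ≈ 0.9095, P(species Z) ≈ 0.0337

0.9095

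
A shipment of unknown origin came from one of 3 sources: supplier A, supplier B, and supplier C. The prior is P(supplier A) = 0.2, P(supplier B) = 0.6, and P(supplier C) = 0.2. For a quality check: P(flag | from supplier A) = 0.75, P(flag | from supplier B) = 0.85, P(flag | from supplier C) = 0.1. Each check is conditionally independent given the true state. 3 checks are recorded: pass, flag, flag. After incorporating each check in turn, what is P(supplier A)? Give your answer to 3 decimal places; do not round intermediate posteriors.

0.296

After 'pass': normaliser = 0.25·0.2000 + 0.15·0.6000 + 0.9·0.2000; P(supplier A) ≈ 0.1562, P(supplier B) ≈ 0.2812, P(supplier C) ≈ 0.5625
After 'flag': normaliser = 0.75·0.1562 + 0.85·0.2812 + 0.1·0.5625; P(supplier A) ≈ 0.2841, P(supplier B) ≈ 0.5795, P(supplier C) ≈ 0.1364
After 'flag': normaliser = 0.75·0.2841 + 0.85·0.5795 + 0.1·0.1364; P(supplier A) ≈ 0.2962, P(supplier B) ≈ 0.6848, P(supplier C) ≈ 0.0190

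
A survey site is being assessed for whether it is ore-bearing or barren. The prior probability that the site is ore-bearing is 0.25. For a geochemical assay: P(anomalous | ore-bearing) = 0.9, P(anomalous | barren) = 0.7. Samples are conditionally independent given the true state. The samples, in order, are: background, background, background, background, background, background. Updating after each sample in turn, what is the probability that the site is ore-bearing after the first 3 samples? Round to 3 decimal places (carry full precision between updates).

0.012

After 'background': P(ore) = 0.1·0.2500 / (0.1·0.2500 + 0.3·0.7500) ≈ 0.1000
After 'background': P(ore) = 0.1·0.1000 / (0.1·0.1000 + 0.3·0.9000) ≈ 0.0357
After 'background': P(ore) = 0.1·0.0357 / (0.1·0.0357 + 0.3·0.9643) ≈ 0.0122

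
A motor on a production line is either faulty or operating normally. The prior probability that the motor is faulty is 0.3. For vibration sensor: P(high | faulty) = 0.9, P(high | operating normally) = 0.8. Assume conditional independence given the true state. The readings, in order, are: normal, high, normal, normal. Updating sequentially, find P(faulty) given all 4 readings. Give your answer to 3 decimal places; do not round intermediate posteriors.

After 'normal': P(faulty) = 0.1·0.3000 / (0.1·0.3000 + 0.2·0.7000) ≈ 0.1765
After 'high': P(faulty) = 0.9·0.1765 / (0.9·0.1765 + 0.8·0.8235) ≈ 0.1942
After 'normal': P(faulty) = 0.1·0.1942 / (0.1·0.1942 + 0.2·0.8058) ≈ 0.1076
After 'normal': P(faulty) = 0.1·0.1076 / (0.1·0.1076 + 0.2·0.8924) ≈ 0.0568

0.057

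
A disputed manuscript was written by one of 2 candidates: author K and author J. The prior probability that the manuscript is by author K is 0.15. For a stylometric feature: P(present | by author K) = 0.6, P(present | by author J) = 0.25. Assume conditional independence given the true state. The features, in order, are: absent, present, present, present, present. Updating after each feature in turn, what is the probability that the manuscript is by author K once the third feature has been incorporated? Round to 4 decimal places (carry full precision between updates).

After 'absent': P(author K) = 0.4·0.1500 / (0.4·0.1500 + 0.75·0.8500) ≈ 0.0860
After 'present': P(author K) = 0.6·0.0860 / (0.6·0.0860 + 0.25·0.9140) ≈ 0.1843
After 'present': P(author K) = 0.6·0.1843 / (0.6·0.1843 + 0.25·0.8157) ≈ 0.3515

0.3515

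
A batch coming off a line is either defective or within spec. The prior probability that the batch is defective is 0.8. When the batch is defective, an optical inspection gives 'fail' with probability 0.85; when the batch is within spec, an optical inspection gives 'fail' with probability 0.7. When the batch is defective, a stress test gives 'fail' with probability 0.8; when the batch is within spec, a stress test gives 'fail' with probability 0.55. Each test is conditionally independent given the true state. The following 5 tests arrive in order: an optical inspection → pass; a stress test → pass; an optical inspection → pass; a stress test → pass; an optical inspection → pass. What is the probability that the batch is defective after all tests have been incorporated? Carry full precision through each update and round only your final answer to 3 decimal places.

Apply Bayes' rule sequentially, carrying P(defective) forward.
After an optical inspection='pass': P(defective) = 0.15·0.8000 / (0.15·0.8000 + 0.3·0.2000) ≈ 0.6667
After a stress test='pass': P(defective) = 0.2·0.6667 / (0.2·0.6667 + 0.45·0.3333) ≈ 0.4706
After an optical inspection='pass': P(defective) = 0.15·0.4706 / (0.15·0.4706 + 0.3·0.5294) ≈ 0.3077
After a stress test='pass': P(defective) = 0.2·0.3077 / (0.2·0.3077 + 0.45·0.6923) ≈ 0.1649
After an optical inspection='pass': P(defective) = 0.15·0.1649 / (0.15·0.1649 + 0.3·0.8351) ≈ 0.0899

0.090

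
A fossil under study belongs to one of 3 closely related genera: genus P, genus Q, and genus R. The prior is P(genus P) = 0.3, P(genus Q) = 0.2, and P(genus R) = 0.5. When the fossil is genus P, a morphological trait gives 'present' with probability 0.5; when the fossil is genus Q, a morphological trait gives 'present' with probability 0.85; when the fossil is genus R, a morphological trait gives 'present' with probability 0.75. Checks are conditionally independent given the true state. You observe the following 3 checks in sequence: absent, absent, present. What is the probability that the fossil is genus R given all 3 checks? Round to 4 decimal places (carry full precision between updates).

0.3619

After 'absent': normaliser = 0.5·0.3000 + 0.15·0.2000 + 0.25·0.5000; P(genus P) ≈ 0.4918, P(genus Q) ≈ 0.0984, P(genus R) ≈ 0.4098
After 'absent': normaliser = 0.5·0.4918 + 0.15·0.0984 + 0.25·0.4098; P(genus P) ≈ 0.6772, P(genus Q) ≈ 0.0406, P(genus R) ≈ 0.2822
After 'present': normaliser = 0.5·0.6772 + 0.85·0.0406 + 0.75·0.2822; P(genus P) ≈ 0.5790, P(genus Q) ≈ 0.0591, P(genus R) ≈ 0.3619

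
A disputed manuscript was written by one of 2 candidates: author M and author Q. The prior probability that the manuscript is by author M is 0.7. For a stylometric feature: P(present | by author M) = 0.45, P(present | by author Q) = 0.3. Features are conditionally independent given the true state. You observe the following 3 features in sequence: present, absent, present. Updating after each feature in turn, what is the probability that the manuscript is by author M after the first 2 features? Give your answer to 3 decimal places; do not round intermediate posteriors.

Apply Bayes' rule sequentially, carrying P(author M) forward.
After 'present': P(author M) = 0.45·0.7000 / (0.45·0.7000 + 0.3·0.3000) ≈ 0.7778
After 'absent': P(author M) = 0.55·0.7778 / (0.55·0.7778 + 0.7·0.2222) ≈ 0.7333

0.733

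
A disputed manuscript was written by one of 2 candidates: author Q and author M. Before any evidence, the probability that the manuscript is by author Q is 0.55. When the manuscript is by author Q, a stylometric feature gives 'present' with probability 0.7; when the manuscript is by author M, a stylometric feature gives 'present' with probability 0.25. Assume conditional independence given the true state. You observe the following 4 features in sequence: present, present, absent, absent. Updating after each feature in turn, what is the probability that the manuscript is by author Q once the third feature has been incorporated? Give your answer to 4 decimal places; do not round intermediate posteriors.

After 'present': P(author Q) = 0.7·0.5500 / (0.7·0.5500 + 0.25·0.4500) ≈ 0.7739
After 'present': P(author Q) = 0.7·0.7739 / (0.7·0.7739 + 0.25·0.2261) ≈ 0.9055
After 'absent': P(author Q) = 0.3·0.9055 / (0.3·0.9055 + 0.75·0.0945) ≈ 0.7931

0.7931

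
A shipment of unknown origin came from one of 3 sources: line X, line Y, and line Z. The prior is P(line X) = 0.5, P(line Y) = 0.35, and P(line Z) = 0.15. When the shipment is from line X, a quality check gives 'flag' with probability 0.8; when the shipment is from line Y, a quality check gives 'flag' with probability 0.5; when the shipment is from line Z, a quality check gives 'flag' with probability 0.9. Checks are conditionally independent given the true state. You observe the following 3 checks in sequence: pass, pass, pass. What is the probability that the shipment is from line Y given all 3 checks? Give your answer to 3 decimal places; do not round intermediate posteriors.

After 'pass': normaliser = 0.2·0.5000 + 0.5·0.3500 + 0.1·0.1500; P(line X) ≈ 0.3448, P(line Y) ≈ 0.6034, P(line Z) ≈ 0.0517
After 'pass': normaliser = 0.2·0.3448 + 0.5·0.6034 + 0.1·0.0517; P(line X) ≈ 0.1835, P(line Y) ≈ 0.8028, P(line Z) ≈ 0.0138
After 'pass': normaliser = 0.2·0.1835 + 0.5·0.8028 + 0.1·0.0138; P(line X) ≈ 0.0835, P(line Y) ≈ 0.9134, P(line Z) ≈ 0.0031

0.913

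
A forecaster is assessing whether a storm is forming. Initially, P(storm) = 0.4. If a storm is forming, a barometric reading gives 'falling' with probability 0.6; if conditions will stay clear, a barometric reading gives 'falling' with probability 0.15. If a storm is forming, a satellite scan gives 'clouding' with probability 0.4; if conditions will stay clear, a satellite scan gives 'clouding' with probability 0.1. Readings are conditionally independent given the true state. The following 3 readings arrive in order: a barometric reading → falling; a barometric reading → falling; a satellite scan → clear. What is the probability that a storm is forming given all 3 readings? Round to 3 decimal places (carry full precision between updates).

After a barometric reading='falling': P(storm) = 0.6·0.4000 / (0.6·0.4000 + 0.15·0.6000) ≈ 0.7273
After a barometric reading='falling': P(storm) = 0.6·0.7273 / (0.6·0.7273 + 0.15·0.2727) ≈ 0.9143
After a satellite scan='clear': P(storm) = 0.6·0.9143 / (0.6·0.9143 + 0.9·0.0857) ≈ 0.8767

0.877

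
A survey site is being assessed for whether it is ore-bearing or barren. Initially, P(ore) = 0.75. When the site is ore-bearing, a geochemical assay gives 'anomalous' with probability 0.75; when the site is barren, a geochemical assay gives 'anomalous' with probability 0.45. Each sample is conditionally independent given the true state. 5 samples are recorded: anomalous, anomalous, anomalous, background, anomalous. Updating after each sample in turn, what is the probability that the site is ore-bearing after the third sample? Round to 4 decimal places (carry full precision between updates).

0.9328

After 'anomalous': P(ore) = 0.75·0.7500 / (0.75·0.7500 + 0.45·0.2500) ≈ 0.8333
After 'anomalous': P(ore) = 0.75·0.8333 / (0.75·0.8333 + 0.45·0.1667) ≈ 0.8929
After 'anomalous': P(ore) = 0.75·0.8929 / (0.75·0.8929 + 0.45·0.1071) ≈ 0.9328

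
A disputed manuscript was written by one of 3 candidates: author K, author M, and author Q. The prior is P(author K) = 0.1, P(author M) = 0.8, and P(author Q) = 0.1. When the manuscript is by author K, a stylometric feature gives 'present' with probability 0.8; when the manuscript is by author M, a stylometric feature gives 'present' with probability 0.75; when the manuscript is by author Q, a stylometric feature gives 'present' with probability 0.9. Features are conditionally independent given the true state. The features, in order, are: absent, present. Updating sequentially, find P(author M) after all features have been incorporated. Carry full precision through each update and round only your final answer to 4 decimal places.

0.8571

After 'absent': normaliser = 0.2·0.1000 + 0.25·0.8000 + 0.1·0.1000; P(author K) ≈ 0.0870, P(author M) ≈ 0.8696, P(author Q) ≈ 0.0435
After 'present': normaliser = 0.8·0.0870 + 0.75·0.8696 + 0.9·0.0435; P(author K) ≈ 0.0914, P(author M) ≈ 0.8571, P(author Q) ≈ 0.0514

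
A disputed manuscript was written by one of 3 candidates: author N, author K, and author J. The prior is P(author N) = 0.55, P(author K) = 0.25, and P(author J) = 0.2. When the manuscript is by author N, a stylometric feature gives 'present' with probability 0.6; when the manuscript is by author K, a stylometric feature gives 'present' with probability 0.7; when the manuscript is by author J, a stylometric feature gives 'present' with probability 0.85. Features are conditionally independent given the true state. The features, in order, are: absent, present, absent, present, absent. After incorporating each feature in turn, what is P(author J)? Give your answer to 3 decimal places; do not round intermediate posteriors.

0.030

After 'absent': normaliser = 0.4·0.5500 + 0.3·0.2500 + 0.15·0.2000; P(author N) ≈ 0.6769, P(author K) ≈ 0.2308, P(author J) ≈ 0.0923
After 'present': normaliser = 0.6·0.6769 + 0.7·0.2308 + 0.85·0.0923; P(author N) ≈ 0.6286, P(author K) ≈ 0.2500, P(author J) ≈ 0.1214
After 'absent': normaliser = 0.4·0.6286 + 0.3·0.2500 + 0.15·0.1214; P(author N) ≈ 0.7295, P(author K) ≈ 0.2176, P(author J) ≈ 0.0528
After 'present': normaliser = 0.6·0.7295 + 0.7·0.2176 + 0.85·0.0528; P(author N) ≈ 0.6894, P(author K) ≈ 0.2399, P(author J) ≈ 0.0707
After 'absent': normaliser = 0.4·0.6894 + 0.3·0.2399 + 0.15·0.0707; P(author N) ≈ 0.7695, P(author K) ≈ 0.2009, P(author J) ≈ 0.0296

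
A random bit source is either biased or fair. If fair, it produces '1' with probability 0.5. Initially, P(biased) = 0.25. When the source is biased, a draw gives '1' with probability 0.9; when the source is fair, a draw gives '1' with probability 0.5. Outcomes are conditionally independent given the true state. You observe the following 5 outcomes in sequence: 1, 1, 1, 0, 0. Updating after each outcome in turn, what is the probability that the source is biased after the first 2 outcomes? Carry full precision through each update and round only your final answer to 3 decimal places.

0.519

Apply Bayes' rule sequentially, carrying P(biased) forward.
After '1': P(biased) = 0.9·0.2500 / (0.9·0.2500 + 0.5·0.7500) ≈ 0.3750
After '1': P(biased) = 0.9·0.3750 / (0.9·0.3750 + 0.5·0.6250) ≈ 0.5192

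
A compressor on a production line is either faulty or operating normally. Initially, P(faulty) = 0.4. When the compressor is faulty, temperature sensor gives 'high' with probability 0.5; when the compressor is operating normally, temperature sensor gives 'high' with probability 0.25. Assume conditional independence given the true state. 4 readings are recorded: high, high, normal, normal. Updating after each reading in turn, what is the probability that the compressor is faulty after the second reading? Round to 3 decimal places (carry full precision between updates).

0.727

Each posterior becomes the prior for the next update.
After 'high': P(faulty) = 0.5·0.4000 / (0.5·0.4000 + 0.25·0.6000) ≈ 0.5714
After 'high': P(faulty) = 0.5·0.5714 / (0.5·0.5714 + 0.25·0.4286) ≈ 0.7273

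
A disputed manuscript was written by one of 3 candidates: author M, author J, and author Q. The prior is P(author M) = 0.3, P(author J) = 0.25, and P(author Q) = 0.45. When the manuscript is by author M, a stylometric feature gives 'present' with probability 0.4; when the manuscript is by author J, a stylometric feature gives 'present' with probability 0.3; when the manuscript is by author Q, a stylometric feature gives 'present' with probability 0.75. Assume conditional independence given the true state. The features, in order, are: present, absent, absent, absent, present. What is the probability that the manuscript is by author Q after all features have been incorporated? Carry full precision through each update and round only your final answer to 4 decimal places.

0.1794

Apply Bayes' rule sequentially, carrying P(author Q) forward.
After 'present': normaliser = 0.4·0.3000 + 0.3·0.2500 + 0.75·0.4500; P(author M) ≈ 0.2254, P(author J) ≈ 0.1408, P(author Q) ≈ 0.6338
After 'absent': normaliser = 0.6·0.2254 + 0.7·0.1408 + 0.25·0.6338; P(author M) ≈ 0.3447, P(author J) ≈ 0.2513, P(author Q) ≈ 0.4039
After 'absent': normaliser = 0.6·0.3447 + 0.7·0.2513 + 0.25·0.4039; P(author M) ≈ 0.4275, P(author J) ≈ 0.3637, P(author Q) ≈ 0.2088
After 'absent': normaliser = 0.6·0.4275 + 0.7·0.3637 + 0.25·0.2088; P(author M) ≈ 0.4554, P(author J) ≈ 0.4520, P(author Q) ≈ 0.0926
After 'present': normaliser = 0.4·0.4554 + 0.3·0.4520 + 0.75·0.0926; P(author M) ≈ 0.4704, P(author J) ≈ 0.3501, P(author Q) ≈ 0.1794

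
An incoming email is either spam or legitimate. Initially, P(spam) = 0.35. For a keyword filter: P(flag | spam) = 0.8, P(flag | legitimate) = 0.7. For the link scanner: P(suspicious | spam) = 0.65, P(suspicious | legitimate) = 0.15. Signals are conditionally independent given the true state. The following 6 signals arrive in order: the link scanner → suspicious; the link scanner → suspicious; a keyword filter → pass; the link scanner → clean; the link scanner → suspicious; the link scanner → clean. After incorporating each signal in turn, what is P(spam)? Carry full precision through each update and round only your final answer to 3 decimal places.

0.832

After the link scanner='suspicious': P(spam) = 0.65·0.3500 / (0.65·0.3500 + 0.15·0.6500) ≈ 0.7000
After the link scanner='suspicious': P(spam) = 0.65·0.7000 / (0.65·0.7000 + 0.15·0.3000) ≈ 0.9100
After a keyword filter='pass': P(spam) = 0.2·0.9100 / (0.2·0.9100 + 0.3·0.0900) ≈ 0.8708
After the link scanner='clean': P(spam) = 0.35·0.8708 / (0.35·0.8708 + 0.85·0.1292) ≈ 0.7351
After the link scanner='suspicious': P(spam) = 0.65·0.7351 / (0.65·0.7351 + 0.15·0.2649) ≈ 0.9232
After the link scanner='clean': P(spam) = 0.35·0.9232 / (0.35·0.9232 + 0.85·0.0768) ≈ 0.8320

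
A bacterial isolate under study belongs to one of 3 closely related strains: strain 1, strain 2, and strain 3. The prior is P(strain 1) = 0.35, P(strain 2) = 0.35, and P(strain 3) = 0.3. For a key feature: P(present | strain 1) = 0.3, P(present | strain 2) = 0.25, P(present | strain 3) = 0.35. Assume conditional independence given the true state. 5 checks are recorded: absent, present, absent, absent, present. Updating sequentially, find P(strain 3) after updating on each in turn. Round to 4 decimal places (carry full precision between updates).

0.3350

After 'absent': normaliser = 0.7·0.3500 + 0.75·0.3500 + 0.65·0.3000; P(strain 1) ≈ 0.3488, P(strain 2) ≈ 0.3737, P(strain 3) ≈ 0.2776
After 'present': normaliser = 0.3·0.3488 + 0.25·0.3737 + 0.35·0.2776; P(strain 1) ≈ 0.3544, P(strain 2) ≈ 0.3165, P(strain 3) ≈ 0.3291
After 'absent': normaliser = 0.7·0.3544 + 0.75·0.3165 + 0.65·0.3291; P(strain 1) ≈ 0.3548, P(strain 2) ≈ 0.3394, P(strain 3) ≈ 0.3059
After 'absent': normaliser = 0.7·0.3548 + 0.75·0.3394 + 0.65·0.3059; P(strain 1) ≈ 0.3539, P(strain 2) ≈ 0.3627, P(strain 3) ≈ 0.2834
After 'present': normaliser = 0.3·0.3539 + 0.25·0.3627 + 0.35·0.2834; P(strain 1) ≈ 0.3586, P(strain 2) ≈ 0.3063, P(strain 3) ≈ 0.3350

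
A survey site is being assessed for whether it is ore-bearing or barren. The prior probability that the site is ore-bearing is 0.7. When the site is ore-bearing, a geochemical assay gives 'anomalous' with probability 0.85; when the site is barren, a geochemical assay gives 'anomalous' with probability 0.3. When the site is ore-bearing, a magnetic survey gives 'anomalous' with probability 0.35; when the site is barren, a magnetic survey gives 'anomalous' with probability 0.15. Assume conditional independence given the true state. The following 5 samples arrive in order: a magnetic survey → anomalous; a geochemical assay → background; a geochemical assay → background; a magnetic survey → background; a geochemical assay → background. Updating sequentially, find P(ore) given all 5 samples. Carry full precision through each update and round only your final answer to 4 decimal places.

0.0394

After a magnetic survey='anomalous': P(ore) = 0.35·0.7000 / (0.35·0.7000 + 0.15·0.3000) ≈ 0.8448
After a geochemical assay='background': P(ore) = 0.15·0.8448 / (0.15·0.8448 + 0.7·0.1552) ≈ 0.5385
After a geochemical assay='background': P(ore) = 0.15·0.5385 / (0.15·0.5385 + 0.7·0.4615) ≈ 0.2000
After a magnetic survey='background': P(ore) = 0.65·0.2000 / (0.65·0.2000 + 0.85·0.8000) ≈ 0.1605
After a geochemical assay='background': P(ore) = 0.15·0.1605 / (0.15·0.1605 + 0.7·0.8395) ≈ 0.0394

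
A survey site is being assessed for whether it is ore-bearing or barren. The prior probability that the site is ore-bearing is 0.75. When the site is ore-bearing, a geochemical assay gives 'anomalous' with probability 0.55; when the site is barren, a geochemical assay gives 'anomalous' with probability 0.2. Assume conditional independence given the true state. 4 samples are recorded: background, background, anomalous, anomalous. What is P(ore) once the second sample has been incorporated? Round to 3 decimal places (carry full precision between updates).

0.487

After 'background': P(ore) = 0.45·0.7500 / (0.45·0.7500 + 0.8·0.2500) ≈ 0.6279
After 'background': P(ore) = 0.45·0.6279 / (0.45·0.6279 + 0.8·0.3721) ≈ 0.4870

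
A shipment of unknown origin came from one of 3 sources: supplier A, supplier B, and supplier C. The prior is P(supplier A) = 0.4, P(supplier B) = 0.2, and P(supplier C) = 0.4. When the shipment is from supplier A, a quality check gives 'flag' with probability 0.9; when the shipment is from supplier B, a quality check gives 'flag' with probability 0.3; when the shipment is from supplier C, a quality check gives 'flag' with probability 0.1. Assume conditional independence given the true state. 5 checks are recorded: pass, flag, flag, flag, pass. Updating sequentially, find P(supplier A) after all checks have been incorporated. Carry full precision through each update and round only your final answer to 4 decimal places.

0.4954

Each posterior becomes the prior for the next update.
After 'pass': normaliser = 0.1·0.4000 + 0.7·0.2000 + 0.9·0.4000; P(supplier A) ≈ 0.0741, P(supplier B) ≈ 0.2593, P(supplier C) ≈ 0.6667
After 'flag': normaliser = 0.9·0.0741 + 0.3·0.2593 + 0.1·0.6667; P(supplier A) ≈ 0.3158, P(supplier B) ≈ 0.3684, P(supplier C) ≈ 0.3158
After 'flag': normaliser = 0.9·0.3158 + 0.3·0.3684 + 0.1·0.3158; P(supplier A) ≈ 0.6667, P(supplier B) ≈ 0.2593, P(supplier C) ≈ 0.0741
After 'flag': normaliser = 0.9·0.6667 + 0.3·0.2593 + 0.1·0.0741; P(supplier A) ≈ 0.8757, P(supplier B) ≈ 0.1135, P(supplier C) ≈ 0.0108
After 'pass': normaliser = 0.1·0.8757 + 0.7·0.1135 + 0.9·0.0108; P(supplier A) ≈ 0.4954, P(supplier B) ≈ 0.4495, P(supplier C) ≈ 0.0550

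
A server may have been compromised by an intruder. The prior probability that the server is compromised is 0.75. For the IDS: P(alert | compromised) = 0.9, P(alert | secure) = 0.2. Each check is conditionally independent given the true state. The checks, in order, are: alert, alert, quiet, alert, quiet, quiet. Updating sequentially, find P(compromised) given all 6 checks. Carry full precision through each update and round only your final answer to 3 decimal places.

After 'alert': P(compromised) = 0.9·0.7500 / (0.9·0.7500 + 0.2·0.2500) ≈ 0.9310
After 'alert': P(compromised) = 0.9·0.9310 / (0.9·0.9310 + 0.2·0.0690) ≈ 0.9838
After 'quiet': P(compromised) = 0.1·0.9838 / (0.1·0.9838 + 0.8·0.0162) ≈ 0.8836
After 'alert': P(compromised) = 0.9·0.8836 / (0.9·0.8836 + 0.2·0.1164) ≈ 0.9716
After 'quiet': P(compromised) = 0.1·0.9716 / (0.1·0.9716 + 0.8·0.0284) ≈ 0.8103
After 'quiet': P(compromised) = 0.1·0.8103 / (0.1·0.8103 + 0.8·0.1897) ≈ 0.3481

0.348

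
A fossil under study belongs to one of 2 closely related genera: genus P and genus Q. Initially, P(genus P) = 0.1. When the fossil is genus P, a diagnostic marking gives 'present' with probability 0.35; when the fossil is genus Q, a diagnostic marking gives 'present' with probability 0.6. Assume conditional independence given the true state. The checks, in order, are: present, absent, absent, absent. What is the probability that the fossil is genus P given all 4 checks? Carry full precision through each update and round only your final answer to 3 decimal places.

After 'present': P(genus P) = 0.35·0.1000 / (0.35·0.1000 + 0.6·0.9000) ≈ 0.0609
After 'absent': P(genus P) = 0.65·0.0609 / (0.65·0.0609 + 0.4·0.9391) ≈ 0.0953
After 'absent': P(genus P) = 0.65·0.0953 / (0.65·0.0953 + 0.4·0.9047) ≈ 0.1461
After 'absent': P(genus P) = 0.65·0.1461 / (0.65·0.1461 + 0.4·0.8539) ≈ 0.2176

0.218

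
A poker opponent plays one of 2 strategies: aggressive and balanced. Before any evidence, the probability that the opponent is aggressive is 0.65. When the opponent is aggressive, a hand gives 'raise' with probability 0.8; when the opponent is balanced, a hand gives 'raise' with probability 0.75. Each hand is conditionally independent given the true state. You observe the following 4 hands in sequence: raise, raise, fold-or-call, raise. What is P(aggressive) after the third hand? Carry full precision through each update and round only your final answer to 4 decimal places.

0.6283

After 'raise': P(aggressive) = 0.8·0.6500 / (0.8·0.6500 + 0.75·0.3500) ≈ 0.6645
After 'raise': P(aggressive) = 0.8·0.6645 / (0.8·0.6645 + 0.75·0.3355) ≈ 0.6788
After 'fold-or-call': P(aggressive) = 0.2·0.6788 / (0.2·0.6788 + 0.25·0.3212) ≈ 0.6283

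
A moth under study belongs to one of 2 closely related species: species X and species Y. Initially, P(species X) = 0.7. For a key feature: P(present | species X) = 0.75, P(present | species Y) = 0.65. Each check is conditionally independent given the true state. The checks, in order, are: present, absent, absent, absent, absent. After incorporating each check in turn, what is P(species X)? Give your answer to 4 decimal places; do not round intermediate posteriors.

Each posterior becomes the prior for the next update.
After 'present': P(species X) = 0.75·0.7000 / (0.75·0.7000 + 0.65·0.3000) ≈ 0.7292
After 'absent': P(species X) = 0.25·0.7292 / (0.25·0.7292 + 0.35·0.2708) ≈ 0.6579
After 'absent': P(species X) = 0.25·0.6579 / (0.25·0.6579 + 0.35·0.3421) ≈ 0.5787
After 'absent': P(species X) = 0.25·0.5787 / (0.25·0.5787 + 0.35·0.4213) ≈ 0.4952
After 'absent': P(species X) = 0.25·0.4952 / (0.25·0.4952 + 0.35·0.5048) ≈ 0.4121

0.4121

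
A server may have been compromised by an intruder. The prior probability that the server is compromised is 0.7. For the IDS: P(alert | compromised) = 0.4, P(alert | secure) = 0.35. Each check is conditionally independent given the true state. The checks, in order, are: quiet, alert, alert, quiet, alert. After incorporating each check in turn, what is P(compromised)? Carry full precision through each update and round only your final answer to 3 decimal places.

Apply Bayes' rule sequentially, carrying P(compromised) forward.
After 'quiet': P(compromised) = 0.6·0.7000 / (0.6·0.7000 + 0.65·0.3000) ≈ 0.6829
After 'alert': P(compromised) = 0.4·0.6829 / (0.4·0.6829 + 0.35·0.3171) ≈ 0.7111
After 'alert': P(compromised) = 0.4·0.7111 / (0.4·0.7111 + 0.35·0.2889) ≈ 0.7378
After 'quiet': P(compromised) = 0.6·0.7378 / (0.6·0.7378 + 0.65·0.2622) ≈ 0.7220
After 'alert': P(compromised) = 0.4·0.7220 / (0.4·0.7220 + 0.35·0.2780) ≈ 0.7480

0.748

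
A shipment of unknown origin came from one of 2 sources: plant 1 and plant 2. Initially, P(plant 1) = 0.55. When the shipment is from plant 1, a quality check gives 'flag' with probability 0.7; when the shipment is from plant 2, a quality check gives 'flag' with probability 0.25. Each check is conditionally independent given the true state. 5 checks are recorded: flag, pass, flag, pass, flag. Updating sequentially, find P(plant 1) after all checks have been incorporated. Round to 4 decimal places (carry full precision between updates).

0.8111

After 'flag': P(plant 1) = 0.7·0.5500 / (0.7·0.5500 + 0.25·0.4500) ≈ 0.7739
After 'pass': P(plant 1) = 0.3·0.7739 / (0.3·0.7739 + 0.75·0.2261) ≈ 0.5779
After 'flag': P(plant 1) = 0.7·0.5779 / (0.7·0.5779 + 0.25·0.4221) ≈ 0.7931
After 'pass': P(plant 1) = 0.3·0.7931 / (0.3·0.7931 + 0.75·0.2069) ≈ 0.6052
After 'flag': P(plant 1) = 0.7·0.6052 / (0.7·0.6052 + 0.25·0.3948) ≈ 0.8111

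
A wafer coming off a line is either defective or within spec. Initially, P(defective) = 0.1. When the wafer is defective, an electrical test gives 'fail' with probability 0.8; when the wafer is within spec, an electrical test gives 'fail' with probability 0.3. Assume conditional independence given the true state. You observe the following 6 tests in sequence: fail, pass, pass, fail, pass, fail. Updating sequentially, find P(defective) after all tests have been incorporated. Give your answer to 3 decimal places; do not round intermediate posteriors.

0.047

Each posterior becomes the prior for the next update.
After 'fail': P(defective) = 0.8·0.1000 / (0.8·0.1000 + 0.3·0.9000) ≈ 0.2286
After 'pass': P(defective) = 0.2·0.2286 / (0.2·0.2286 + 0.7·0.7714) ≈ 0.0780
After 'pass': P(defective) = 0.2·0.0780 / (0.2·0.0780 + 0.7·0.9220) ≈ 0.0236
After 'fail': P(defective) = 0.8·0.0236 / (0.8·0.0236 + 0.3·0.9764) ≈ 0.0606
After 'pass': P(defective) = 0.2·0.0606 / (0.2·0.0606 + 0.7·0.9394) ≈ 0.0181
After 'fail': P(defective) = 0.8·0.0181 / (0.8·0.0181 + 0.3·0.9819) ≈ 0.0468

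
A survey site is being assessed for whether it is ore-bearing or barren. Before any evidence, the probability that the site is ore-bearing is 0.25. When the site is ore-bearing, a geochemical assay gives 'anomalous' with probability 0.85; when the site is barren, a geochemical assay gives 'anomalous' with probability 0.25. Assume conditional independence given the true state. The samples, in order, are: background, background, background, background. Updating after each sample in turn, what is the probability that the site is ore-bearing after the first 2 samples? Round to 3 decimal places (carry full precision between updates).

Each posterior becomes the prior for the next update.
After 'background': P(ore) = 0.15·0.2500 / (0.15·0.2500 + 0.75·0.7500) ≈ 0.0625
After 'background': P(ore) = 0.15·0.0625 / (0.15·0.0625 + 0.75·0.9375) ≈ 0.0132

0.013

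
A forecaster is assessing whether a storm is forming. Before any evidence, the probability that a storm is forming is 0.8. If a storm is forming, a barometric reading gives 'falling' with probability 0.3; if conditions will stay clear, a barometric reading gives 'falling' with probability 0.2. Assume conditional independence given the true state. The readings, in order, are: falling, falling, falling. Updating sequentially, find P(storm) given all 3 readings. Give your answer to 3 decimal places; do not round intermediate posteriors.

0.931

After 'falling': P(storm) = 0.3·0.8000 / (0.3·0.8000 + 0.2·0.2000) ≈ 0.8571
After 'falling': P(storm) = 0.3·0.8571 / (0.3·0.8571 + 0.2·0.1429) ≈ 0.9000
After 'falling': P(storm) = 0.3·0.9000 / (0.3·0.9000 + 0.2·0.1000) ≈ 0.9310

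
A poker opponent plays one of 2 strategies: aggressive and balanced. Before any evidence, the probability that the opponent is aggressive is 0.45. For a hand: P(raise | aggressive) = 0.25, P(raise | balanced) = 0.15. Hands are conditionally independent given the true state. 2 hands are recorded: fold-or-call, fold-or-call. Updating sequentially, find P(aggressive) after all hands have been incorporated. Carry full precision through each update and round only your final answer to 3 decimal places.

Each posterior becomes the prior for the next update.
After 'fold-or-call': P(aggressive) = 0.75·0.4500 / (0.75·0.4500 + 0.85·0.5500) ≈ 0.4193
After 'fold-or-call': P(aggressive) = 0.75·0.4193 / (0.75·0.4193 + 0.85·0.5807) ≈ 0.3891

0.389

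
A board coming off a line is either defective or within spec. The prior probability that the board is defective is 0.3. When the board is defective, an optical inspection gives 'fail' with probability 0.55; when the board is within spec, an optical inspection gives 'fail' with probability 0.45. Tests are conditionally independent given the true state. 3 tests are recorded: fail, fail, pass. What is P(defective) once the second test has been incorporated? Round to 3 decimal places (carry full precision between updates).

After 'fail': P(defective) = 0.55·0.3000 / (0.55·0.3000 + 0.45·0.7000) ≈ 0.3438
After 'fail': P(defective) = 0.55·0.3438 / (0.55·0.3438 + 0.45·0.6562) ≈ 0.3903

0.390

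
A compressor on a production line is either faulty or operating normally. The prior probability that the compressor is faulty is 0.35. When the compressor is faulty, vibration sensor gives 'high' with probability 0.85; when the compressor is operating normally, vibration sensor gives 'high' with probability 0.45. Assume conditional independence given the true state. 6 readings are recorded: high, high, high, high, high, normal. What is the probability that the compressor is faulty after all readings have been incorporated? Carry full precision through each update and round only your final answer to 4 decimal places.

After 'high': P(faulty) = 0.85·0.3500 / (0.85·0.3500 + 0.45·0.6500) ≈ 0.5042
After 'high': P(faulty) = 0.85·0.5042 / (0.85·0.5042 + 0.45·0.4958) ≈ 0.6577
After 'high': P(faulty) = 0.85·0.6577 / (0.85·0.6577 + 0.45·0.3423) ≈ 0.7840
After 'high': P(faulty) = 0.85·0.7840 / (0.85·0.7840 + 0.45·0.2160) ≈ 0.8727
After 'high': P(faulty) = 0.85·0.8727 / (0.85·0.8727 + 0.45·0.1273) ≈ 0.9283
After 'normal': P(faulty) = 0.15·0.9283 / (0.15·0.9283 + 0.55·0.0717) ≈ 0.7793

0.7793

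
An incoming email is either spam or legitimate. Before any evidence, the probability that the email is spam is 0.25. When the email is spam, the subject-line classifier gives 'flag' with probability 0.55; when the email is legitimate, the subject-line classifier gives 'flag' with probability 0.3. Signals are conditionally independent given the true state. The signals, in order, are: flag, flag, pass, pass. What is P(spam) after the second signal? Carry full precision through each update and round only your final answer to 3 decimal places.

0.528

Apply Bayes' rule sequentially, carrying P(spam) forward.
After 'flag': P(spam) = 0.55·0.2500 / (0.55·0.2500 + 0.3·0.7500) ≈ 0.3793
After 'flag': P(spam) = 0.55·0.3793 / (0.55·0.3793 + 0.3·0.6207) ≈ 0.5284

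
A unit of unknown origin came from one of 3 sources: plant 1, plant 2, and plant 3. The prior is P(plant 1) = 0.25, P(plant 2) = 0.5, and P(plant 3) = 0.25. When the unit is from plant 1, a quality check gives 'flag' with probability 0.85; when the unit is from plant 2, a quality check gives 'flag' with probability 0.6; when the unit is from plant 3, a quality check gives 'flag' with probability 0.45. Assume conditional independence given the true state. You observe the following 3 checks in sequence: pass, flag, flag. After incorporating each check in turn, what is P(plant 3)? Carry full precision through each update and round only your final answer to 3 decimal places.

Apply Bayes' rule sequentially, carrying P(plant 3) forward.
After 'pass': normaliser = 0.15·0.2500 + 0.4·0.5000 + 0.55·0.2500; P(plant 1) ≈ 0.1000, P(plant 2) ≈ 0.5333, P(plant 3) ≈ 0.3667
After 'flag': normaliser = 0.85·0.1000 + 0.6·0.5333 + 0.45·0.3667; P(plant 1) ≈ 0.1491, P(plant 2) ≈ 0.5614, P(plant 3) ≈ 0.2895
After 'flag': normaliser = 0.85·0.1491 + 0.6·0.5614 + 0.45·0.2895; P(plant 1) ≈ 0.2134, P(plant 2) ≈ 0.5672, P(plant 3) ≈ 0.2194

0.219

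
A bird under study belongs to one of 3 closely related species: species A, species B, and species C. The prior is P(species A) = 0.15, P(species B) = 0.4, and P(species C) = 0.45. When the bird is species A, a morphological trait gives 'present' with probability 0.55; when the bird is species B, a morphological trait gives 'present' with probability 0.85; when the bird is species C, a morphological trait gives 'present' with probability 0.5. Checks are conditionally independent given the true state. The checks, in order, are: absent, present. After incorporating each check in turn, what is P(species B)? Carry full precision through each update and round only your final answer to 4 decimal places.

0.2542

After 'absent': normaliser = 0.45·0.1500 + 0.15·0.4000 + 0.5·0.4500; P(species A) ≈ 0.1915, P(species B) ≈ 0.1702, P(species C) ≈ 0.6383
After 'present': normaliser = 0.55·0.1915 + 0.85·0.1702 + 0.5·0.6383; P(species A) ≈ 0.1850, P(species B) ≈ 0.2542, P(species C) ≈ 0.5607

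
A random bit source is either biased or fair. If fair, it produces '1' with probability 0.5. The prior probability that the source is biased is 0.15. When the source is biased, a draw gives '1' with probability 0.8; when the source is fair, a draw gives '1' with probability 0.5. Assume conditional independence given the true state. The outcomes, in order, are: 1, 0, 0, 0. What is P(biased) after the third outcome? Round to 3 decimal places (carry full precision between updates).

0.043

After '1': P(biased) = 0.8·0.1500 / (0.8·0.1500 + 0.5·0.8500) ≈ 0.2202
After '0': P(biased) = 0.2·0.2202 / (0.2·0.2202 + 0.5·0.7798) ≈ 0.1015
After '0': P(biased) = 0.2·0.1015 / (0.2·0.1015 + 0.5·0.8985) ≈ 0.0432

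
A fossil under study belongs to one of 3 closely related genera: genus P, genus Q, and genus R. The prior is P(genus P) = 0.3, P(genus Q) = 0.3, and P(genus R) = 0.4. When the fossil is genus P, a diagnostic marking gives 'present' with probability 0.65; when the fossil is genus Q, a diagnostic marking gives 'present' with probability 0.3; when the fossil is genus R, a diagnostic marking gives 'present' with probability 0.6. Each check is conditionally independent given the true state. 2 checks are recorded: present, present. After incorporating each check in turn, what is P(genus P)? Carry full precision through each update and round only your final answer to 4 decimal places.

0.4257

After 'present': normaliser = 0.65·0.3000 + 0.3·0.3000 + 0.6·0.4000; P(genus P) ≈ 0.3714, P(genus Q) ≈ 0.1714, P(genus R) ≈ 0.4571
After 'present': normaliser = 0.65·0.3714 + 0.3·0.1714 + 0.6·0.4571; P(genus P) ≈ 0.4257, P(genus Q) ≈ 0.0907, P(genus R) ≈ 0.4836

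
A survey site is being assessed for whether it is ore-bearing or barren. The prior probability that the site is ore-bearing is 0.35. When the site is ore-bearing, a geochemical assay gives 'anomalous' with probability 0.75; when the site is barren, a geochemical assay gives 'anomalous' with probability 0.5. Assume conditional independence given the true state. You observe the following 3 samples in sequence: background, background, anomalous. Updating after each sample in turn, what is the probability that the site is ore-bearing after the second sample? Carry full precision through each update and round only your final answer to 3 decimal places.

Each posterior becomes the prior for the next update.
After 'background': P(ore) = 0.25·0.3500 / (0.25·0.3500 + 0.5·0.6500) ≈ 0.2121
After 'background': P(ore) = 0.25·0.2121 / (0.25·0.2121 + 0.5·0.7879) ≈ 0.1186

0.119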